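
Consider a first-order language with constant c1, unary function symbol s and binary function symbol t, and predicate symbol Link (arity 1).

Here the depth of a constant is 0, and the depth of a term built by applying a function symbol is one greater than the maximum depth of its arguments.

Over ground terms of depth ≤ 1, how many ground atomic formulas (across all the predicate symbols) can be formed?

First count ground terms of depth ≤ 1.
Write N_k for the number of ground terms of depth ≤ k. A term of depth ≤ k is either a constant or a function symbol applied to arguments of depth ≤ k−1, so N_k = 1 + N_{k-1} + N_{k-1}^2.
N_0 = 1
N_1 = 1 + 1 + 1^2 = 3
Explicitly: c1, s(c1), t(c1, c1).
So |H| = 3.
Each predicate of arity r yields |H|^r ground atoms (one per choice of an r-tuple from H):
  Link: 3
Total ground atoms: 3.

3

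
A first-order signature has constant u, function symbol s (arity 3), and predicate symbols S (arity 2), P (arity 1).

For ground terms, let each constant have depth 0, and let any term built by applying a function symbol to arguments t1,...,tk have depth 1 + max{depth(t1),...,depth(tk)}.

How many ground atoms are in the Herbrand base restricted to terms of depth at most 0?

First count ground terms of depth ≤ 0.
Let N_k = |{terms of depth ≤ k}|. Then N_0 = 1 and N_k = 1 + N_{k-1}^3 for k ≥ 1 (one summand per function symbol, arity giving the exponent).
N_0 = 1
So |H| = 1.
Ground atoms are formed by filling each argument slot of a predicate with a term from H, so an r-ary predicate gives |H|^r atoms:
  S: 1^2 = 1;  P: 1
Total ground atoms: 1 + 1 = 2.

2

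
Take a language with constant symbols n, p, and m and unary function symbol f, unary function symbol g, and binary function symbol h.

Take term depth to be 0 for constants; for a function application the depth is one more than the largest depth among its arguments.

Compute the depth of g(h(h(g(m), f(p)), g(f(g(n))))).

5

depth(g(m)) = 1 + depth(m) = 1 + 0 = 1
depth(f(p)) = 1 + depth(p) = 1 + 0 = 1
depth(h(g(m), f(p))) = 1 + max(1, 1) = 2
depth(g(n)) = 1 + depth(n) = 1 + 0 = 1
depth(f(g(n))) = 1 + depth(g(n)) = 1 + 1 = 2
depth(g(f(g(n)))) = 1 + depth(f(g(n))) = 1 + 2 = 3
depth(h(h(g(m), f(p)), g(f(g(n))))) = 1 + max(2, 3) = 4
depth(g(h(h(g(m), f(p)), g(f(g(n)))))) = 1 + depth(h(h(g(m), f(p)), g(f(g(n))))) = 1 + 4 = 5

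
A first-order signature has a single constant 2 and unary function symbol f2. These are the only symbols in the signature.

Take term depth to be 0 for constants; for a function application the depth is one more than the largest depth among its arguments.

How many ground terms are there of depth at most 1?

Let N_k count ground terms of depth at most k. Each non-constant term of depth ≤ k is some function symbol applied to depth-≤(k−1) arguments, giving N_k = 1 + N_{k-1}.
N_0 = 1
N_1 = 1 + 1 = 2
Explicitly: 2, f2(2).

2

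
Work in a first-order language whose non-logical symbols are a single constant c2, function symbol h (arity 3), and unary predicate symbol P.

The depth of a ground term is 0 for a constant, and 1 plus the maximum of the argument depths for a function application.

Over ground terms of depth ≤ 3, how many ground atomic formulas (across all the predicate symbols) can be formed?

730

First count ground terms of depth ≤ 3.
If N_k denotes the number of depth-≤k ground terms, the 1 constant gives N_0 = 1, and each function symbol of arity r contributes N_{k-1}^r new terms at level k: N_k = 1 + N_{k-1}^3.
N_0 = 1
N_1 = 1 + 1^3 = 2
N_2 = 1 + 2^3 = 9
N_3 = 1 + 9^3 = 730
So |H| = 730.
A ground atom is a predicate applied to a tuple of terms from H, so the count is the sum over predicates of |H|^arity:
  P: 730
Total ground atoms: 730.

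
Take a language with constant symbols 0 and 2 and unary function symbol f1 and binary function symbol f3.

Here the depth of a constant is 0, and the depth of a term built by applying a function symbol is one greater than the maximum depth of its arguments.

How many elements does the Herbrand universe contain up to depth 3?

5552

Let N_k = |{terms of depth ≤ k}|. Then N_0 = 2 and N_k = 2 + N_{k-1} + N_{k-1}^2 for k ≥ 1 (one summand per function symbol, arity giving the exponent).
N_0 = 2
N_1 = 2 + 2 + 2^2 = 8
N_2 = 2 + 8 + 8^2 = 74
N_3 = 2 + 74 + 74^2 = 5552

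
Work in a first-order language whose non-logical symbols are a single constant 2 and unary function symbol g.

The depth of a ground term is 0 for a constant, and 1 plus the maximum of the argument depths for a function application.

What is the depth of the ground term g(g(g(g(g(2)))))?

depth(g(2)) = 1 + depth(2) = 1 + 0 = 1
depth(g(g(2))) = 1 + depth(g(2)) = 1 + 1 = 2
depth(g(g(g(2)))) = 1 + depth(g(g(2))) = 1 + 2 = 3
depth(g(g(g(g(2))))) = 1 + depth(g(g(g(2)))) = 1 + 3 = 4
depth(g(g(g(g(g(2)))))) = 1 + depth(g(g(g(g(2))))) = 1 + 4 = 5

5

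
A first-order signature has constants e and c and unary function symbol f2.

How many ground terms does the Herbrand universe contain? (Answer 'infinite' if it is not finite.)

The signature has at least one function symbol (f2, arity 1) and at least one constant (e).
Iterating f2 gives infinitely many distinct ground terms: e, f2(e), f2(f2(e)), ...
So the Herbrand universe is infinite.

infinite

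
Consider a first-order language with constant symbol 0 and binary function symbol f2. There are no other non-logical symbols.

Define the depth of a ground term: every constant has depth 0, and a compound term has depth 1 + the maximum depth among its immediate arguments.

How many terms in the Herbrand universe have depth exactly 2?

3

Write N_k for the number of ground terms of depth ≤ k. A term of depth ≤ k is either a constant or a function symbol applied to arguments of depth ≤ k−1, so N_k = 1 + N_{k-1}^2.
N_0 = 1
N_1 = 1 + 1^2 = 2
N_2 = 1 + 2^2 = 5
Terms of depth exactly 2: N_2 − N_1 = 5 − 2 = 3.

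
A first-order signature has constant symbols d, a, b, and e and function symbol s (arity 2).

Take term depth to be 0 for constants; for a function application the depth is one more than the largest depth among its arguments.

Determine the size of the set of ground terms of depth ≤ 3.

If N_k denotes the number of depth-≤k ground terms, the 4 constants give N_0 = 4, and each function symbol of arity r contributes N_{k-1}^r new terms at level k: N_k = 4 + N_{k-1}^2.
N_0 = 4
N_1 = 4 + 4^2 = 20
N_2 = 4 + 20^2 = 404
N_3 = 4 + 404^2 = 163220

163220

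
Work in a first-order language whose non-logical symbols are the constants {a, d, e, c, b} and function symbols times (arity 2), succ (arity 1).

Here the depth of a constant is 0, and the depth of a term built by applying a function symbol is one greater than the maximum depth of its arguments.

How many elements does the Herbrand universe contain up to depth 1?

If N_k denotes the number of depth-≤k ground terms, the 5 constants give N_0 = 5, and each function symbol of arity r contributes N_{k-1}^r new terms at level k: N_k = 5 + N_{k-1}^2 + N_{k-1}.
N_0 = 5
N_1 = 5 + 5^2 + 5 = 35

35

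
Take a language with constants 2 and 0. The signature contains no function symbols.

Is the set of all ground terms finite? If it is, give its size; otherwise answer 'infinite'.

There are no function symbols, so every ground term is one of the 2 constants.
The Herbrand universe is {2, 0}, which is finite with 2 elements.

2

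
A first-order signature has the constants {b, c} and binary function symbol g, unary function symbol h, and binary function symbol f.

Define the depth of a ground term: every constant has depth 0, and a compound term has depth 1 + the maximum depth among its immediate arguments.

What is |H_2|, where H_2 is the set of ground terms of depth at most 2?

Let N_k count ground terms of depth at most k. Each non-constant term of depth ≤ k is some function symbol applied to depth-≤(k−1) arguments, giving N_k = 2 + N_{k-1}^2 + N_{k-1} + N_{k-1}^2.
N_0 = 2
N_1 = 2 + 2^2 + 2 + 2^2 = 12
N_2 = 2 + 12^2 + 12 + 12^2 = 302

302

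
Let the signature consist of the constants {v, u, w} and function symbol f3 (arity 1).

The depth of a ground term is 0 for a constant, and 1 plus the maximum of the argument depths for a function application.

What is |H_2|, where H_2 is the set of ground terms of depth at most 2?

9

Let N_k = |{terms of depth ≤ k}|. Then N_0 = 3 and N_k = 3 + N_{k-1} for k ≥ 1 (one summand per function symbol, arity giving the exponent).
N_0 = 3
N_1 = 3 + 3 = 6
N_2 = 3 + 6 = 9
Explicitly: v, u, w, f3(v), f3(u), f3(w), f3(f3(v)), f3(f3(u)), f3(f3(w)).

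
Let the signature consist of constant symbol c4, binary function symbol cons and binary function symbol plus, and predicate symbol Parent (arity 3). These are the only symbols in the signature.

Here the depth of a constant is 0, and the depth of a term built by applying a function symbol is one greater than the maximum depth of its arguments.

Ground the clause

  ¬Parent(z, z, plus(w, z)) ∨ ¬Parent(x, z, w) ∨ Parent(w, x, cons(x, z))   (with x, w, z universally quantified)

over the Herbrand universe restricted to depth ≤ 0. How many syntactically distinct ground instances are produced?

1

Ground terms of depth ≤ 0:
  Let N_k count ground terms of depth at most k. Each non-constant term of depth ≤ k is some function symbol applied to depth-≤(k−1) arguments, giving N_k = 1 + N_{k-1}^2 + N_{k-1}^2.
  N_0 = 1
So there is exactly 1 ground term available for substitution.
There are 3 variables to instantiate (x, w, z), each occurring in at least one literal, so different choices give different ground instances.
Number of ground instances = 1^3 = 1.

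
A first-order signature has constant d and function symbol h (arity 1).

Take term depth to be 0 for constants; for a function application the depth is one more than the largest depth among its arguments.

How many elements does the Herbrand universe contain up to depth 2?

Write N_k for the number of ground terms of depth ≤ k. A term of depth ≤ k is either a constant or a function symbol applied to arguments of depth ≤ k−1, so N_k = 1 + N_{k-1}.
N_0 = 1
N_1 = 1 + 1 = 2
N_2 = 1 + 2 = 3
Explicitly: d, h(d), h(h(d)).

3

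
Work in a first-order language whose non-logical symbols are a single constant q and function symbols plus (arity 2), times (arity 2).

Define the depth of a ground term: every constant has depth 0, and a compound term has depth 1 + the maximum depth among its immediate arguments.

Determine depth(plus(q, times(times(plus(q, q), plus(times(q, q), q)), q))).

5

depth(plus(q, q)) = 1 + max(0, 0) = 1
depth(times(q, q)) = 1 + max(0, 0) = 1
depth(plus(times(q, q), q)) = 1 + max(1, 0) = 2
depth(times(plus(q, q), plus(times(q, q), q))) = 1 + max(1, 2) = 3
depth(times(times(plus(q, q), plus(times(q, q), q)), q)) = 1 + max(3, 0) = 4
depth(plus(q, times(times(plus(q, q), plus(times(q, q), q)), q))) = 1 + max(0, 4) = 5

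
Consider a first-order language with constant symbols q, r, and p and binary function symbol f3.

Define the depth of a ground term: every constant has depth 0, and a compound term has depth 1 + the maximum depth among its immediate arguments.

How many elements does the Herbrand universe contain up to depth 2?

Count level by level. With function symbols f3/2, the terms of depth ≤ k are the 3 constants together with each function applied to depth-≤(k−1) tuples, so N_k = 3 + N_{k-1}^2.
N_0 = 3
N_1 = 3 + 3^2 = 12
N_2 = 3 + 12^2 = 147

147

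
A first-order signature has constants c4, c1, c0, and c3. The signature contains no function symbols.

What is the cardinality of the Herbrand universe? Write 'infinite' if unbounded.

4

There are no function symbols, so every ground term is one of the 4 constants.
The Herbrand universe is {c4, c1, c0, c3}, which is finite with 4 elements.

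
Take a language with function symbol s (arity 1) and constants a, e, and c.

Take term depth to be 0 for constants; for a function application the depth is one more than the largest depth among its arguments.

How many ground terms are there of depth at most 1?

Write N_k for the number of ground terms of depth ≤ k. A term of depth ≤ k is either a constant or a function symbol applied to arguments of depth ≤ k−1, so N_k = 3 + N_{k-1}.
N_0 = 3
N_1 = 3 + 3 = 6
Explicitly: a, e, c, s(a), s(e), s(c).

6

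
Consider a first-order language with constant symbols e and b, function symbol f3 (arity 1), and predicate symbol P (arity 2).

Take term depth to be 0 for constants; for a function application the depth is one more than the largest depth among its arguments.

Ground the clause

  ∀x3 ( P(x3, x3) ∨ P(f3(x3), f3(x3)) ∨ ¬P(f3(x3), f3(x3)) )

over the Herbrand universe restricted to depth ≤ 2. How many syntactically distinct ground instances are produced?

6

Ground terms of depth ≤ 2:
  Let N_k count ground terms of depth at most k. Each non-constant term of depth ≤ k is some function symbol applied to depth-≤(k−1) arguments, giving N_k = 2 + N_{k-1}.
  N_0 = 2
  N_1 = 2 + 2 = 4
  N_2 = 2 + 4 = 6
So there are 6 ground terms available for substitution.
There is 1 variable to instantiate (x3),  occurring in at least one literal, so different choices give different ground instances.
Number of ground instances = 6.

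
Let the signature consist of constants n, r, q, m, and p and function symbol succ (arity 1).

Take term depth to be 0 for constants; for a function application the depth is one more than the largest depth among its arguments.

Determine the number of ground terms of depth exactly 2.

5

Write N_k for the number of ground terms of depth ≤ k. A term of depth ≤ k is either a constant or a function symbol applied to arguments of depth ≤ k−1, so N_k = 5 + N_{k-1}.
N_0 = 5
N_1 = 5 + 5 = 10
N_2 = 5 + 10 = 15
Terms of depth exactly 2: N_2 − N_1 = 15 − 10 = 5.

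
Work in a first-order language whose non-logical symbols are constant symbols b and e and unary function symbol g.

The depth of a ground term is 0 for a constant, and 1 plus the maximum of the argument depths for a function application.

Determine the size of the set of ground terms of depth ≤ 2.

If N_k denotes the number of depth-≤k ground terms, the 2 constants give N_0 = 2, and each function symbol of arity r contributes N_{k-1}^r new terms at level k: N_k = 2 + N_{k-1}.
N_0 = 2
N_1 = 2 + 2 = 4
N_2 = 2 + 4 = 6
Explicitly: b, e, g(b), g(e), g(g(b)), g(g(e)).

6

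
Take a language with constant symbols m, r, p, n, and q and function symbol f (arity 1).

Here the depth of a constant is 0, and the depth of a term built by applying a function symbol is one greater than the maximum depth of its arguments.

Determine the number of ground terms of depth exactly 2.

5

Write N_k for the number of ground terms of depth ≤ k. A term of depth ≤ k is either a constant or a function symbol applied to arguments of depth ≤ k−1, so N_k = 5 + N_{k-1}.
N_0 = 5
N_1 = 5 + 5 = 10
N_2 = 5 + 10 = 15
Terms of depth exactly 2: N_2 − N_1 = 15 − 10 = 5.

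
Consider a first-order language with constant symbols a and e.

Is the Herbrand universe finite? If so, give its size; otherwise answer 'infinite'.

There are no function symbols, so every ground term is one of the 2 constants.
The Herbrand universe is {a, e}, which is finite with 2 elements.

2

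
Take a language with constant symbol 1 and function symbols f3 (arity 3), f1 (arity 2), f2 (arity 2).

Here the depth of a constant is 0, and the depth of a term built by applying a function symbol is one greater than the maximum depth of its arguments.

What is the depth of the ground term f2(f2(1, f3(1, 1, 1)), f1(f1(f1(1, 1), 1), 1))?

depth(f3(1, 1, 1)) = 1 + max(0, 0, 0) = 1
depth(f2(1, f3(1, 1, 1))) = 1 + max(0, 1) = 2
depth(f1(1, 1)) = 1 + max(0, 0) = 1
depth(f1(f1(1, 1), 1)) = 1 + max(1, 0) = 2
depth(f1(f1(f1(1, 1), 1), 1)) = 1 + max(2, 0) = 3
depth(f2(f2(1, f3(1, 1, 1)), f1(f1(f1(1, 1), 1), 1))) = 1 + max(2, 3) = 4

4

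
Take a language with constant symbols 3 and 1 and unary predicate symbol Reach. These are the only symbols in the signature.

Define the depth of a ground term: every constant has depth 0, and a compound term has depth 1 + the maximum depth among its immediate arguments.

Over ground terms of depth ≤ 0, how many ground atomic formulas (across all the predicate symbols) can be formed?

First count ground terms of depth ≤ 0.
With no function symbols every ground term is a constant, so there are exactly 2 ground terms at every depth bound.
N_0 = 2
So |H| = 2.
Each predicate of arity r yields |H|^r ground atoms (one per choice of an r-tuple from H):
  Reach: 2
Total ground atoms: 2.

2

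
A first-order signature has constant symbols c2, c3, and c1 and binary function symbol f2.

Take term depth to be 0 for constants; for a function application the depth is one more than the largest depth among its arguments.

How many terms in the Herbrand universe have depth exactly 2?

Write N_k for the number of ground terms of depth ≤ k. A term of depth ≤ k is either a constant or a function symbol applied to arguments of depth ≤ k−1, so N_k = 3 + N_{k-1}^2.
N_0 = 3
N_1 = 3 + 3^2 = 12
N_2 = 3 + 12^2 = 147
Terms of depth exactly 2: N_2 − N_1 = 147 − 12 = 135.

135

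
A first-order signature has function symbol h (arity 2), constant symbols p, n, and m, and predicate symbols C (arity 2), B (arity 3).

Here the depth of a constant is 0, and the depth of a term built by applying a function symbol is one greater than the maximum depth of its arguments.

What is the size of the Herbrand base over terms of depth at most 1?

1872

First count ground terms of depth ≤ 1.
Write N_k for the number of ground terms of depth ≤ k. A term of depth ≤ k is either a constant or a function symbol applied to arguments of depth ≤ k−1, so N_k = 3 + N_{k-1}^2.
N_0 = 3
N_1 = 3 + 3^2 = 12
Explicitly: p, n, m, h(p, p), h(p, n), h(p, m), h(n, p), h(n, n), h(n, m), h(m, p), h(m, n), h(m, m).
So |H| = 12.
Each predicate of arity r yields |H|^r ground atoms (one per choice of an r-tuple from H):
  C: 12^2 = 144;  B: 12^3 = 1728
Total ground atoms: 144 + 1728 = 1872.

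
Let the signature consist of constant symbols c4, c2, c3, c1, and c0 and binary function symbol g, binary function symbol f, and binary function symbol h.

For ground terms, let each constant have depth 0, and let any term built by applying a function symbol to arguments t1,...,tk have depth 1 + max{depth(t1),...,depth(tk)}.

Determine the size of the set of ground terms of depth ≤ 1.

If N_k denotes the number of depth-≤k ground terms, the 5 constants give N_0 = 5, and each function symbol of arity r contributes N_{k-1}^r new terms at level k: N_k = 5 + N_{k-1}^2 + N_{k-1}^2 + N_{k-1}^2.
N_0 = 5
N_1 = 5 + 5^2 + 5^2 + 5^2 = 80

80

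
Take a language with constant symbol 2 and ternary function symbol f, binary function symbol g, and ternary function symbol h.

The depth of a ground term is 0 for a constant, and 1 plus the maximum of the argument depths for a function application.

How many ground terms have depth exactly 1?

3

Let N_k count ground terms of depth at most k. Each non-constant term of depth ≤ k is some function symbol applied to depth-≤(k−1) arguments, giving N_k = 1 + N_{k-1}^3 + N_{k-1}^2 + N_{k-1}^3.
N_0 = 1
N_1 = 1 + 1^3 + 1^2 + 1^3 = 4
Terms of depth exactly 1: N_1 − N_0 = 4 − 1 = 3.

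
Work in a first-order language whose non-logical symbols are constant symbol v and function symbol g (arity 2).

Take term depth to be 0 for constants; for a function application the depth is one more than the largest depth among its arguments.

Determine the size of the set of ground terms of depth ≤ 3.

26

Let N_k = |{terms of depth ≤ k}|. Then N_0 = 1 and N_k = 1 + N_{k-1}^2 for k ≥ 1 (one summand per function symbol, arity giving the exponent).
N_0 = 1
N_1 = 1 + 1^2 = 2
N_2 = 1 + 2^2 = 5
N_3 = 1 + 5^2 = 26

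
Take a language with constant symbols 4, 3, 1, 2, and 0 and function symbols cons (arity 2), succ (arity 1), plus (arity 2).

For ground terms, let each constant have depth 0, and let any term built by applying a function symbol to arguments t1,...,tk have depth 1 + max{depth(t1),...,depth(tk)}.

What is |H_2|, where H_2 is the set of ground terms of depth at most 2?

7265

Let N_k = |{terms of depth ≤ k}|. Then N_0 = 5 and N_k = 5 + N_{k-1}^2 + N_{k-1} + N_{k-1}^2 for k ≥ 1 (one summand per function symbol, arity giving the exponent).
N_0 = 5
N_1 = 5 + 5^2 + 5 + 5^2 = 60
N_2 = 5 + 60^2 + 60 + 60^2 = 7265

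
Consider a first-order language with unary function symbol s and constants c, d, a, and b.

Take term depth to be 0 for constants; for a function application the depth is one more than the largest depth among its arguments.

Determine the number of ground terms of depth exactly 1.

4

Let N_k count ground terms of depth at most k. Each non-constant term of depth ≤ k is some function symbol applied to depth-≤(k−1) arguments, giving N_k = 4 + N_{k-1}.
N_0 = 4
N_1 = 4 + 4 = 8
Terms of depth exactly 1: N_1 − N_0 = 8 − 4 = 4.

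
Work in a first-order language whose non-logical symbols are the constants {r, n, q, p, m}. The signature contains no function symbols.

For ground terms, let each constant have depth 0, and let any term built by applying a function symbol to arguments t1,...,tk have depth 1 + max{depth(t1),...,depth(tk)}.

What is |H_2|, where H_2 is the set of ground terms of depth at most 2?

5

With no function symbols every ground term is a constant, so there are exactly 5 ground terms at every depth bound.
N_0 = 5
N_1 = 5
N_2 = 5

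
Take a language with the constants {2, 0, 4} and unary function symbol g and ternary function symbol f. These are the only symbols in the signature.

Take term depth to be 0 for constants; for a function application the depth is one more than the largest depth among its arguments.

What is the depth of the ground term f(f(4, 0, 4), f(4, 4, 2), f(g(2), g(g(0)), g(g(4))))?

depth(f(4, 0, 4)) = 1 + max(0, 0, 0) = 1
depth(f(4, 4, 2)) = 1 + max(0, 0, 0) = 1
depth(g(2)) = 1 + depth(2) = 1 + 0 = 1
depth(g(0)) = 1 + depth(0) = 1 + 0 = 1
depth(g(g(0))) = 1 + depth(g(0)) = 1 + 1 = 2
depth(g(4)) = 1 + depth(4) = 1 + 0 = 1
depth(g(g(4))) = 1 + depth(g(4)) = 1 + 1 = 2
depth(f(g(2), g(g(0)), g(g(4)))) = 1 + max(1, 2, 2) = 3
depth(f(f(4, 0, 4), f(4, 4, 2), f(g(2), g(g(0)), g(g(4))))) = 1 + max(1, 1, 3) = 4

4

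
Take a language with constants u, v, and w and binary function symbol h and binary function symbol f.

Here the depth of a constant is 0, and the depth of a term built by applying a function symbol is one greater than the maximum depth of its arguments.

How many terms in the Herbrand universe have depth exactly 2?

864

Write N_k for the number of ground terms of depth ≤ k. A term of depth ≤ k is either a constant or a function symbol applied to arguments of depth ≤ k−1, so N_k = 3 + N_{k-1}^2 + N_{k-1}^2.
N_0 = 3
N_1 = 3 + 3^2 + 3^2 = 21
N_2 = 3 + 21^2 + 21^2 = 885
Terms of depth exactly 2: N_2 − N_1 = 885 − 21 = 864.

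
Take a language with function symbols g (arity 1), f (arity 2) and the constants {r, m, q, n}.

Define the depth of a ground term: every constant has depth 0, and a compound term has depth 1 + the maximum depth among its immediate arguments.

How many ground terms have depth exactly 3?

364820

Write N_k for the number of ground terms of depth ≤ k. A term of depth ≤ k is either a constant or a function symbol applied to arguments of depth ≤ k−1, so N_k = 4 + N_{k-1} + N_{k-1}^2.
N_0 = 4
N_1 = 4 + 4 + 4^2 = 24
N_2 = 4 + 24 + 24^2 = 604
N_3 = 4 + 604 + 604^2 = 365424
Terms of depth exactly 3: N_3 − N_2 = 365424 − 604 = 364820.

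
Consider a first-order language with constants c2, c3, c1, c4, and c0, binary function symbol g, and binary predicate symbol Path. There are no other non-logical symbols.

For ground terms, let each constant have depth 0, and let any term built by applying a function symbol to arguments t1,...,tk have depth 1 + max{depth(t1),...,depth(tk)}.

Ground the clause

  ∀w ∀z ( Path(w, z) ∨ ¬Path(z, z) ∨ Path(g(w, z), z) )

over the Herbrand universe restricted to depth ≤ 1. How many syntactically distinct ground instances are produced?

900

Ground terms of depth ≤ 1:
  If N_k denotes the number of depth-≤k ground terms, the 5 constants give N_0 = 5, and each function symbol of arity r contributes N_{k-1}^r new terms at level k: N_k = 5 + N_{k-1}^2.
  N_0 = 5
  N_1 = 5 + 5^2 = 30
So there are 30 ground terms available for substitution.
The body mentions every one of the 2 quantified variables; since ground terms form a free algebra, no two substitutions collapse to the same formula.
Number of ground instances = 30^2 = 900.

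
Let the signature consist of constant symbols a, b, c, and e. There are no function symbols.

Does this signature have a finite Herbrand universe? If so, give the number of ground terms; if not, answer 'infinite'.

There are no function symbols, so every ground term is one of the 4 constants.
The Herbrand universe is {a, b, c, e}, which is finite with 4 elements.

4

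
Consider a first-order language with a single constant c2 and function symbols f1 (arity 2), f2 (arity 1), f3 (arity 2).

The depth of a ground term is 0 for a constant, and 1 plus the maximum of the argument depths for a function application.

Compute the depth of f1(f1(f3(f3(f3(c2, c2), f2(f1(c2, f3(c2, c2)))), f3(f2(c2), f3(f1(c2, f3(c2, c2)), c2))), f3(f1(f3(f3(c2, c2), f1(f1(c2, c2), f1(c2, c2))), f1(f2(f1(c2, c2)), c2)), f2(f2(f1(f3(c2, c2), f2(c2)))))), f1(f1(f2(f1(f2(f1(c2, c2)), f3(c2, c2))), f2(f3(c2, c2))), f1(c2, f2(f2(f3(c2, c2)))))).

7

depth(f3(c2, c2)) = 1 + max(0, 0) = 1
depth(f1(c2, f3(c2, c2))) = 1 + max(0, 1) = 2
depth(f2(f1(c2, f3(c2, c2)))) = 1 + depth(f1(c2, f3(c2, c2))) = 1 + 2 = 3
depth(f3(f3(c2, c2), f2(f1(c2, f3(c2, c2))))) = 1 + max(1, 3) = 4
depth(f2(c2)) = 1 + depth(c2) = 1 + 0 = 1
depth(f3(f1(c2, f3(c2, c2)), c2)) = 1 + max(2, 0) = 3
depth(f3(f2(c2), f3(f1(c2, f3(c2, c2)), c2))) = 1 + max(1, 3) = 4
depth(f3(f3(f3(c2, c2), f2(f1(c2, f3(c2, c2)))), f3(f2(c2), f3(f1(c2, f3(c2, c2)), c2)))) = 1 + max(4, 4) = 5
depth(f1(c2, c2)) = 1 + max(0, 0) = 1
depth(f1(f1(c2, c2), f1(c2, c2))) = 1 + max(1, 1) = 2
depth(f3(f3(c2, c2), f1(f1(c2, c2), f1(c2, c2)))) = 1 + max(1, 2) = 3
depth(f2(f1(c2, c2))) = 1 + depth(f1(c2, c2)) = 1 + 1 = 2
depth(f1(f2(f1(c2, c2)), c2)) = 1 + max(2, 0) = 3
depth(f1(f3(f3(c2, c2), f1(f1(c2, c2), f1(c2, c2))), f1(f2(f1(c2, c2)), c2))) = 1 + max(3, 3) = 4
depth(f1(f3(c2, c2), f2(c2))) = 1 + max(1, 1) = 2
depth(f2(f1(f3(c2, c2), f2(c2)))) = 1 + depth(f1(f3(c2, c2), f2(c2))) = 1 + 2 = 3
depth(f2(f2(f1(f3(c2, c2), f2(c2))))) = 1 + depth(f2(f1(f3(c2, c2), f2(c2)))) = 1 + 3 = 4
depth(f3(f1(f3(f3(c2, c2), f1(f1(c2, c2), f1(c2, c2))), f1(f2(f1(c2, c2)), c2)), f2(f2(f1(f3(c2, c2), f2(c2)))))) = 1 + max(4, 4) = 5
depth(f1(f3(f3(f3(c2, c2), f2(f1(c2, f3(c2, c2)))), f3(f2(c2), f3(f1(c2, f3(c2, c2)), c2))), f3(f1(f3(f3(c2, c2), f1(f1(c2, c2), f1(c2, c2))), f1(f2(f1(c2, c2)), c2)), f2(f2(f1(f3(c2, c2), f2(c2))))))) = 1 + max(5, 5) = 6
depth(f1(f2(f1(c2, c2)), f3(c2, c2))) = 1 + max(2, 1) = 3
depth(f2(f1(f2(f1(c2, c2)), f3(c2, c2)))) = 1 + depth(f1(f2(f1(c2, c2)), f3(c2, c2))) = 1 + 3 = 4
depth(f2(f3(c2, c2))) = 1 + depth(f3(c2, c2)) = 1 + 1 = 2
depth(f1(f2(f1(f2(f1(c2, c2)), f3(c2, c2))), f2(f3(c2, c2)))) = 1 + max(4, 2) = 5
depth(f2(f2(f3(c2, c2)))) = 1 + depth(f2(f3(c2, c2))) = 1 + 2 = 3
depth(f1(c2, f2(f2(f3(c2, c2))))) = 1 + max(0, 3) = 4
depth(f1(f1(f2(f1(f2(f1(c2, c2)), f3(c2, c2))), f2(f3(c2, c2))), f1(c2, f2(f2(f3(c2, c2)))))) = 1 + max(5, 4) = 6
depth(f1(f1(f3(f3(f3(c2, c2), f2(f1(c2, f3(c2, c2)))), f3(f2(c2), f3(f1(c2, f3(c2, c2)), c2))), f3(f1(f3(f3(c2, c2), f1(f1(c2, c2), f1(c2, c2))), f1(f2(f1(c2, c2)), c2)), f2(f2(f1(f3(c2, c2), f2(c2)))))), f1(f1(f2(f1(f2(f1(c2, c2)), f3(c2, c2))), f2(f3(c2, c2))), f1(c2, f2(f2(f3(c2, c2))))))) = 1 + max(6, 6) = 7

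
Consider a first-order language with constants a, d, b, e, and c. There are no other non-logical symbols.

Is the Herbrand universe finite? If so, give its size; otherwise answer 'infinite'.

There are no function symbols, so every ground term is one of the 5 constants.
The Herbrand universe is {a, d, b, e, c}, which is finite with 5 elements.

5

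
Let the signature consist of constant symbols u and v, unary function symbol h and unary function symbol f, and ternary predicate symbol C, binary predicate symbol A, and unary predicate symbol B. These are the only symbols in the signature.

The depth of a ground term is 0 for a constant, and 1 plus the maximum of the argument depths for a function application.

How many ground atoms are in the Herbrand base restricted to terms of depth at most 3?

First count ground terms of depth ≤ 3.
Write N_k for the number of ground terms of depth ≤ k. A term of depth ≤ k is either a constant or a function symbol applied to arguments of depth ≤ k−1, so N_k = 2 + N_{k-1} + N_{k-1}.
N_0 = 2
N_1 = 2 + 2 + 2 = 6
N_2 = 2 + 6 + 6 = 14
N_3 = 2 + 14 + 14 = 30
So |H| = 30.
Each predicate of arity r yields |H|^r ground atoms (one per choice of an r-tuple from H):
  C: 30^3 = 27000;  A: 30^2 = 900;  B: 30
Total ground atoms: 27000 + 900 + 30 = 27930.

27930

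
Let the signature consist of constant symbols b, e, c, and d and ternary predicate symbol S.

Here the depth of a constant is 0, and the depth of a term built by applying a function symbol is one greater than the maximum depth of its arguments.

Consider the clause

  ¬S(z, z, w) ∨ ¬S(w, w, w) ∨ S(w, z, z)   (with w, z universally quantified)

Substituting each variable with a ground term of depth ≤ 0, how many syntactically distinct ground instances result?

Ground terms of depth ≤ 0:
  With no function symbols every ground term is a constant, so there are exactly 4 ground terms at every depth bound.
  N_0 = 4
So there are 4 ground terms available for substitution.
There are 2 variables to instantiate (w, z), each occurring in at least one literal, so different choices give different ground instances.
Number of ground instances = 4^2 = 16.

16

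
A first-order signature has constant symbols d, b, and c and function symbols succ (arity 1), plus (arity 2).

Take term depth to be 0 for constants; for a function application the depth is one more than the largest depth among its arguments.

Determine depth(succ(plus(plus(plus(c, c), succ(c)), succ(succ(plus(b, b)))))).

5

depth(plus(c, c)) = 1 + max(0, 0) = 1
depth(succ(c)) = 1 + depth(c) = 1 + 0 = 1
depth(plus(plus(c, c), succ(c))) = 1 + max(1, 1) = 2
depth(plus(b, b)) = 1 + max(0, 0) = 1
depth(succ(plus(b, b))) = 1 + depth(plus(b, b)) = 1 + 1 = 2
depth(succ(succ(plus(b, b)))) = 1 + depth(succ(plus(b, b))) = 1 + 2 = 3
depth(plus(plus(plus(c, c), succ(c)), succ(succ(plus(b, b))))) = 1 + max(2, 3) = 4
depth(succ(plus(plus(plus(c, c), succ(c)), succ(succ(plus(b, b)))))) = 1 + depth(plus(plus(plus(c, c), succ(c)), succ(succ(plus(b, b))))) = 1 + 4 = 5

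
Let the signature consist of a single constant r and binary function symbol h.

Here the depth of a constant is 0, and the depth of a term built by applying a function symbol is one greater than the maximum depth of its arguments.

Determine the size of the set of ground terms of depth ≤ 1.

2

Let N_k = |{terms of depth ≤ k}|. Then N_0 = 1 and N_k = 1 + N_{k-1}^2 for k ≥ 1 (one summand per function symbol, arity giving the exponent).
N_0 = 1
N_1 = 1 + 1^2 = 2
Explicitly: r, h(r, r).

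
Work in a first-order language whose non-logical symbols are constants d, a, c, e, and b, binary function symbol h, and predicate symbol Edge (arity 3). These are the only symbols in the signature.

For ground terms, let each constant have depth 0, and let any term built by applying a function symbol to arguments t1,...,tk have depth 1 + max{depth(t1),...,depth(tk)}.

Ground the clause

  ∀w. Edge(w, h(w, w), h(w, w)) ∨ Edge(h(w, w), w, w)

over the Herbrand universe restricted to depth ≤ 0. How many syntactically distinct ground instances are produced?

5

Ground terms of depth ≤ 0:
  Count level by level. With function symbols h/2, the terms of depth ≤ k are the 5 constants together with each function applied to depth-≤(k−1) tuples, so N_k = 5 + N_{k-1}^2.
  N_0 = 5
  Explicitly: d, a, c, e, b.
So there are 5 ground terms available for substitution.
The variable w ranges independently over the available ground terms, and distinct assignments produce distinct instances.
Number of ground instances = 5.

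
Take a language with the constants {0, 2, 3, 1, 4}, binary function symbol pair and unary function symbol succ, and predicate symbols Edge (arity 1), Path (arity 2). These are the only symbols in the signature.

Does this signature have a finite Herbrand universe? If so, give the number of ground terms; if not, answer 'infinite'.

infinite

The signature has at least one function symbol (pair, arity 2) and at least one constant (0).
Iterating pair gives infinitely many distinct ground terms: 0, pair(0, 0), pair(pair(0, 0), pair(0, 0)), ...
So the Herbrand universe is infinite.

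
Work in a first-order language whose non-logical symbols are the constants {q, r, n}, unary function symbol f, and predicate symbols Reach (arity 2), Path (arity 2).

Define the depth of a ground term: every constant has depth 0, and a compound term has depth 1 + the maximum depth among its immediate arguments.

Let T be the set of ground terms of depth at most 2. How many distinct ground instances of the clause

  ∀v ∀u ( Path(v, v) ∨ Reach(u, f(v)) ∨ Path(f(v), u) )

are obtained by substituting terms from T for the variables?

Ground terms of depth ≤ 2:
  Count level by level. With function symbols f/1, the terms of depth ≤ k are the 3 constants together with each function applied to depth-≤(k−1) tuples, so N_k = 3 + N_{k-1}.
  N_0 = 3
  N_1 = 3 + 3 = 6
  N_2 = 3 + 6 = 9
  Explicitly: q, r, n, f(q), f(r), f(n), f(f(q)), f(f(r)), f(f(n)).
So there are 9 ground terms available for substitution.
There are 2 variables to instantiate (v, u), each occurring in at least one literal, so different choices give different ground instances.
Number of ground instances = 9^2 = 81.

81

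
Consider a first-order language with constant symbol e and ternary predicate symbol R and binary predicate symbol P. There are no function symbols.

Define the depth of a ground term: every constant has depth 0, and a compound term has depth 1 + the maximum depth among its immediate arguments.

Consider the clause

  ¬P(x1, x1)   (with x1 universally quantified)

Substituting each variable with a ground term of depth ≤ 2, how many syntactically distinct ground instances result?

Ground terms of depth ≤ 2:
  With no function symbols every ground term is a constant, so there is exactly 1 ground term at every depth bound.
  N_0 = 1
  N_1 = 1
  N_2 = 1
So there is exactly 1 ground term available for substitution.
The variable x1 ranges independently over the available ground terms, and distinct assignments produce distinct instances.
Number of ground instances = 1.

1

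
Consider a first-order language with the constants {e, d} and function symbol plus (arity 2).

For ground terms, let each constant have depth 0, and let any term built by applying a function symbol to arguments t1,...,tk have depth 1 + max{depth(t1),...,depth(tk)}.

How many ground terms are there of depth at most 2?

38

Let N_k count ground terms of depth at most k. Each non-constant term of depth ≤ k is some function symbol applied to depth-≤(k−1) arguments, giving N_k = 2 + N_{k-1}^2.
N_0 = 2
N_1 = 2 + 2^2 = 6
N_2 = 2 + 6^2 = 38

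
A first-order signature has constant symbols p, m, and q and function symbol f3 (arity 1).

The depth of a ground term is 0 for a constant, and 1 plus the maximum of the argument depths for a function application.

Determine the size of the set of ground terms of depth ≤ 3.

Let N_k count ground terms of depth at most k. Each non-constant term of depth ≤ k is some function symbol applied to depth-≤(k−1) arguments, giving N_k = 3 + N_{k-1}.
N_0 = 3
N_1 = 3 + 3 = 6
N_2 = 3 + 6 = 9
N_3 = 3 + 9 = 12
Explicitly: p, m, q, f3(p), f3(m), f3(q), f3(f3(p)), f3(f3(m)), f3(f3(q)), f3(f3(f3(p))), f3(f3(f3(m))), f3(f3(f3(q))).

12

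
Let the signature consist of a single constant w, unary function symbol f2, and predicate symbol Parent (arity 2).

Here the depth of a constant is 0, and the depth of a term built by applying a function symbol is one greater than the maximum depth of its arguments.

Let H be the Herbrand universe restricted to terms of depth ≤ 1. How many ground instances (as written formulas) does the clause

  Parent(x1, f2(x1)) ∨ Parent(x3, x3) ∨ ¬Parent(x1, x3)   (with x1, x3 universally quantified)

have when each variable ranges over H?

4

Ground terms of depth ≤ 1:
  Write N_k for the number of ground terms of depth ≤ k. A term of depth ≤ k is either a constant or a function symbol applied to arguments of depth ≤ k−1, so N_k = 1 + N_{k-1}.
  N_0 = 1
  N_1 = 1 + 1 = 2
  Explicitly: w, f2(w).
So there are 2 ground terms available for substitution.
There are 2 variables to instantiate (x1, x3), each occurring in at least one literal, so different choices give different ground instances.
Number of ground instances = 2^2 = 4.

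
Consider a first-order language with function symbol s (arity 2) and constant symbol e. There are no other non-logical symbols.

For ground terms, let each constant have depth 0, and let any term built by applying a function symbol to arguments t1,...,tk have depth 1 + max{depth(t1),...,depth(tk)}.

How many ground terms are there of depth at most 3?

If N_k denotes the number of depth-≤k ground terms, the 1 constant gives N_0 = 1, and each function symbol of arity r contributes N_{k-1}^r new terms at level k: N_k = 1 + N_{k-1}^2.
N_0 = 1
N_1 = 1 + 1^2 = 2
N_2 = 1 + 2^2 = 5
N_3 = 1 + 5^2 = 26

26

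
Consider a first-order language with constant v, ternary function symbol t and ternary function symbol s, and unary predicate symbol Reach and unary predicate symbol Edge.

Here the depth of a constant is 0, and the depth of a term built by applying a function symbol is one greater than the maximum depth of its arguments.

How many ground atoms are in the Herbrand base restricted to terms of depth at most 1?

6

First count ground terms of depth ≤ 1.
Write N_k for the number of ground terms of depth ≤ k. A term of depth ≤ k is either a constant or a function symbol applied to arguments of depth ≤ k−1, so N_k = 1 + N_{k-1}^3 + N_{k-1}^3.
N_0 = 1
N_1 = 1 + 1^3 + 1^3 = 3
Explicitly: v, t(v, v, v), s(v, v, v).
So |H| = 3.
Ground atoms are formed by filling each argument slot of a predicate with a term from H, so an r-ary predicate gives |H|^r atoms:
  Reach: 3;  Edge: 3
Total ground atoms: 3 + 3 = 6.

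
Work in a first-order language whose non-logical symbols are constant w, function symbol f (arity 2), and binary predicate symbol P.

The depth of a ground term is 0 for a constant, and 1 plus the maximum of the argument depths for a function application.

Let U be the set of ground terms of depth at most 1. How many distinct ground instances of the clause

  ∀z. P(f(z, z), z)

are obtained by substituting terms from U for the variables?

2

Ground terms of depth ≤ 1:
  If N_k denotes the number of depth-≤k ground terms, the 1 constant gives N_0 = 1, and each function symbol of arity r contributes N_{k-1}^r new terms at level k: N_k = 1 + N_{k-1}^2.
  N_0 = 1
  N_1 = 1 + 1^2 = 2
  Explicitly: w, f(w, w).
So there are 2 ground terms available for substitution.
The variable z ranges independently over the available ground terms, and distinct assignments produce distinct instances.
Number of ground instances = 2.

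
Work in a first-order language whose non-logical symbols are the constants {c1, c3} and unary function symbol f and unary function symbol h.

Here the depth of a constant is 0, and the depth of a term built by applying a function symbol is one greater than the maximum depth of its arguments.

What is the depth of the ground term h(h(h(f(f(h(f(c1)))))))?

7

depth(f(c1)) = 1 + depth(c1) = 1 + 0 = 1
depth(h(f(c1))) = 1 + depth(f(c1)) = 1 + 1 = 2
depth(f(h(f(c1)))) = 1 + depth(h(f(c1))) = 1 + 2 = 3
depth(f(f(h(f(c1))))) = 1 + depth(f(h(f(c1)))) = 1 + 3 = 4
depth(h(f(f(h(f(c1)))))) = 1 + depth(f(f(h(f(c1))))) = 1 + 4 = 5
depth(h(h(f(f(h(f(c1))))))) = 1 + depth(h(f(f(h(f(c1)))))) = 1 + 5 = 6
depth(h(h(h(f(f(h(f(c1)))))))) = 1 + depth(h(h(f(f(h(f(c1))))))) = 1 + 6 = 7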